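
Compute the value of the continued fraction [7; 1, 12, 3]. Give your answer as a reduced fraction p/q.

317/40

a_0 = 7: 7/1
a_1 = 1: 8/1
a_2 = 12: 103/13
a_3 = 3: 317/40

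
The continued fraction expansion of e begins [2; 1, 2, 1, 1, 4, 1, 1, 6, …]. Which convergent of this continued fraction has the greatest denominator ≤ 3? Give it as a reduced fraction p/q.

8/3

List convergents until the denominator exceeds the bound:
a_0 = 2: 2/1  (≤ bound)
a_1 = 1: 3/1  (≤ bound)
a_2 = 2: 8/3  (≤ bound)
a_3 = 1: 11/4  (> 3, stop)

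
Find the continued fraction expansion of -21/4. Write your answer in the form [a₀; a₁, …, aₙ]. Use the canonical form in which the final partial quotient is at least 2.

-21 ÷ 4 → quotient -6, remainder 3
4 ÷ 3 → quotient 1, remainder 1
3 ÷ 1 → quotient 3, remainder 0

[-6; 1, 3]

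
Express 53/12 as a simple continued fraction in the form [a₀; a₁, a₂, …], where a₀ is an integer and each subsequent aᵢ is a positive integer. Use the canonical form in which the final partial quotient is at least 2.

Run the Euclidean algorithm, recording each quotient:
53 ÷ 12 → quotient 4, remainder 5
12 ÷ 5 → quotient 2, remainder 2
5 ÷ 2 → quotient 2, remainder 1
2 ÷ 1 → quotient 2, remainder 0

[4; 2, 2, 2]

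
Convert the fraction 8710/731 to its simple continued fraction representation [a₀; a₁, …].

Repeatedly divide and take the remainder:
8710 ÷ 731 → quotient 11, remainder 669
731 ÷ 669 → quotient 1, remainder 62
669 ÷ 62 → quotient 10, remainder 49
62 ÷ 49 → quotient 1, remainder 13
49 ÷ 13 → quotient 3, remainder 10
13 ÷ 10 → quotient 1, remainder 3
10 ÷ 3 → quotient 3, remainder 1
3 ÷ 1 → quotient 3, remainder 0

[11; 1, 10, 1, 3, 1, 3, 3]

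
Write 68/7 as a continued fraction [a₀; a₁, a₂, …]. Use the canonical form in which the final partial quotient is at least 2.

[9; 1, 2, 2]

Apply division with remainder until the remainder is 0:
68 ÷ 7 → quotient 9, remainder 5
7 ÷ 5 → quotient 1, remainder 2
5 ÷ 2 → quotient 2, remainder 1
2 ÷ 1 → quotient 2, remainder 0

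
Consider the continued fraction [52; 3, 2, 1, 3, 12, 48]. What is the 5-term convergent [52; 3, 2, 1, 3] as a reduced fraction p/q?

Compute successive convergents:
a_0 = 52: 52/1
a_1 = 3: 157/3
a_2 = 2: 366/7
a_3 = 1: 523/10
a_4 = 3: 1935/37

1935/37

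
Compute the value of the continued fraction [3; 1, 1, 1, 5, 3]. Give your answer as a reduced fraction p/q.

a_0 = 3: 3/1
a_1 = 1: 4/1
a_2 = 1: 7/2
a_3 = 1: 11/3
a_4 = 5: 62/17
a_5 = 3: 197/54

197/54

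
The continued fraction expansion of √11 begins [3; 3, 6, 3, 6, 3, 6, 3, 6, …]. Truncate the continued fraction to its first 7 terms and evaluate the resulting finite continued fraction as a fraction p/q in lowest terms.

Start with 6.
3 + 1/(6/1) = 3 + 1/6 = 19/6
6 + 1/(19/6) = 6 + 6/19 = 120/19
3 + 1/(120/19) = 3 + 19/120 = 379/120
6 + 1/(379/120) = 6 + 120/379 = 2394/379
3 + 1/(2394/379) = 3 + 379/2394 = 7561/2394
3 + 1/(7561/2394) = 3 + 2394/7561 = 25077/7561

25077/7561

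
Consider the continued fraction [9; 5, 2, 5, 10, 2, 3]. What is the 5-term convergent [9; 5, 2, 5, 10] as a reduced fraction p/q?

Use the convergent recurrence hₖ = aₖ·hₖ₋₁ + hₖ₋₂ (and likewise for the denominators kₖ):
a_0 = 9: 9/1
a_1 = 5: 46/5
a_2 = 2: 101/11
a_3 = 5: 551/60
a_4 = 10: 5611/611

5611/611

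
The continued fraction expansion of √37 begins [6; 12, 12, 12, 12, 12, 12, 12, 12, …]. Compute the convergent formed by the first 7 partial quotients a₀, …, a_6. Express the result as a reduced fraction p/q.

a_0 = 6: 6/1
a_1 = 12: 73/12
a_2 = 12: 882/145
a_3 = 12: 10657/1752
a_4 = 12: 128766/21169
a_5 = 12: 1555849/255780
a_6 = 12: 18798954/3090529

18798954/3090529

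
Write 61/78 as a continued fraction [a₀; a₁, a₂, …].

⌊61/78⌋ = 0, remainder 61
⌊78/61⌋ = 1, remainder 17
⌊61/17⌋ = 3, remainder 10
⌊17/10⌋ = 1, remainder 7
⌊10/7⌋ = 1, remainder 3
⌊7/3⌋ = 2, remainder 1
⌊3/1⌋ = 3, remainder 0

[0; 1, 3, 1, 1, 2, 3]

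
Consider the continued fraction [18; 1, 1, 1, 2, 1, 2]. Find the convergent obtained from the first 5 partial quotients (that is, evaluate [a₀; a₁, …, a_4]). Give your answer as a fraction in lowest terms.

Start with 2.
1 + 1/(2/1) = 1 + 1/2 = 3/2
1 + 1/(3/2) = 1 + 2/3 = 5/3
1 + 1/(5/3) = 1 + 3/5 = 8/5
18 + 1/(8/5) = 18 + 5/8 = 149/8

149/8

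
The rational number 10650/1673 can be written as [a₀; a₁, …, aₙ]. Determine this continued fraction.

[6; 2, 1, 2, 1, 3, 13, 3]

10650 ÷ 1673 → quotient 6, remainder 612
1673 ÷ 612 → quotient 2, remainder 449
612 ÷ 449 → quotient 1, remainder 163
449 ÷ 163 → quotient 2, remainder 123
163 ÷ 123 → quotient 1, remainder 40
123 ÷ 40 → quotient 3, remainder 3
40 ÷ 3 → quotient 13, remainder 1
3 ÷ 1 → quotient 3, remainder 0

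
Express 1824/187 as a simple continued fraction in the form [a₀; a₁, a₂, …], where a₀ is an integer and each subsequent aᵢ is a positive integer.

[9; 1, 3, 15, 3]

Repeatedly divide and take the remainder:
1824 = 9·187 + 141, so a_0 = 9
187 = 1·141 + 46, so a_1 = 1
141 = 3·46 + 3, so a_2 = 3
46 = 15·3 + 1, so a_3 = 15
3 = 3·1 + 0, so a_4 = 3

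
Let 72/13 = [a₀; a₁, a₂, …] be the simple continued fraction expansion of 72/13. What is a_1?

72 = 5·13 + 7, so a_0 = 5
13 = 1·7 + 6, so a_1 = 1

1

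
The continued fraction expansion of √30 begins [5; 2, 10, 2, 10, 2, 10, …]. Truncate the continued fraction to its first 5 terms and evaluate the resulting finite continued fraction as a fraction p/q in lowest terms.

2525/461

Work from the innermost term outward:
Start with 10.
2 + 1/(10/1) = 2 + 1/10 = 21/10
10 + 1/(21/10) = 10 + 10/21 = 220/21
2 + 1/(220/21) = 2 + 21/220 = 461/220
5 + 1/(461/220) = 5 + 220/461 = 2525/461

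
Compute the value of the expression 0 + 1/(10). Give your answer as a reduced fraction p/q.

Work from the innermost term outward:
Start with 10.
0 + 1/(10/1) = 0 + 1/10 = 1/10

1/10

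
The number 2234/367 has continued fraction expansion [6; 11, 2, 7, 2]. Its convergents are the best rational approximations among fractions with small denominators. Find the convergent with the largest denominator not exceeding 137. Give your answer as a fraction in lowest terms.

a_0 = 6: 6/1  (≤ bound)
a_1 = 11: 67/11  (≤ bound)
a_2 = 2: 140/23  (≤ bound)
a_3 = 7: 1047/172  (> 137, stop)

140/23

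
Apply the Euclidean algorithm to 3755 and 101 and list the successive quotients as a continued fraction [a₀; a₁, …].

[37; 5, 1, 1, 1, 1, 3]

3755 = 37·101 + 18, so a_0 = 37
101 = 5·18 + 11, so a_1 = 5
18 = 1·11 + 7, so a_2 = 1
11 = 1·7 + 4, so a_3 = 1
7 = 1·4 + 3, so a_4 = 1
4 = 1·3 + 1, so a_5 = 1
3 = 3·1 + 0, so a_6 = 3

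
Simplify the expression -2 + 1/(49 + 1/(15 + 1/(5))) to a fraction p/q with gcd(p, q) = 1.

-7382/3729

Start with 5.
15 + 1/(5/1) = 15 + 1/5 = 76/5
49 + 1/(76/5) = 49 + 5/76 = 3729/76
-2 + 1/(3729/76) = -2 + 76/3729 = -7382/3729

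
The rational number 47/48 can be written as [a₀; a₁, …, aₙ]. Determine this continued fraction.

[0; 1, 47]

⌊47/48⌋ = 0, remainder 47
⌊48/47⌋ = 1, remainder 1
⌊47/1⌋ = 47, remainder 0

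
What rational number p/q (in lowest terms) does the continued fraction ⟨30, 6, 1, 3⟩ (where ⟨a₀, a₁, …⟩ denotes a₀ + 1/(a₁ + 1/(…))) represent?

Start with 3.
1 + 1/(3/1) = 1 + 1/3 = 4/3
6 + 1/(4/3) = 6 + 3/4 = 27/4
30 + 1/(27/4) = 30 + 4/27 = 814/27

814/27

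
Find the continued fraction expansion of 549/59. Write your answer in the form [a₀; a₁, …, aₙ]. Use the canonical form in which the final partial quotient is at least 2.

549 ÷ 59 → quotient 9, remainder 18
59 ÷ 18 → quotient 3, remainder 5
18 ÷ 5 → quotient 3, remainder 3
5 ÷ 3 → quotient 1, remainder 2
3 ÷ 2 → quotient 1, remainder 1
2 ÷ 1 → quotient 2, remainder 0

[9; 3, 3, 1, 1, 2]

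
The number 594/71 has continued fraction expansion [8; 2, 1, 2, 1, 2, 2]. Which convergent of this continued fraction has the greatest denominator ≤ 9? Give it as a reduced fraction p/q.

a_0 = 8: 8/1  (≤ bound)
a_1 = 2: 17/2  (≤ bound)
a_2 = 1: 25/3  (≤ bound)
a_3 = 2: 67/8  (≤ bound)
a_4 = 1: 92/11  (> 9, stop)

67/8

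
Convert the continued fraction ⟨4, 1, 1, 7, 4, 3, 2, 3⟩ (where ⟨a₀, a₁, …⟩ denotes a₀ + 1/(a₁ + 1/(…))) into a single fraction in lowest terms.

Start with 3.
2 + 1/(3/1) = 2 + 1/3 = 7/3
3 + 1/(7/3) = 3 + 3/7 = 24/7
4 + 1/(24/7) = 4 + 7/24 = 103/24
7 + 1/(103/24) = 7 + 24/103 = 745/103
1 + 1/(745/103) = 1 + 103/745 = 848/745
1 + 1/(848/745) = 1 + 745/848 = 1593/848
4 + 1/(1593/848) = 4 + 848/1593 = 7220/1593

7220/1593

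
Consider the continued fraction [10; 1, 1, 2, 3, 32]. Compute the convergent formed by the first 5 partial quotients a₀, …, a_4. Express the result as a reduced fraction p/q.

Work from the innermost term outward:
Start with 3.
2 + 1/(3/1) = 2 + 1/3 = 7/3
1 + 1/(7/3) = 1 + 3/7 = 10/7
1 + 1/(10/7) = 1 + 7/10 = 17/10
10 + 1/(17/10) = 10 + 10/17 = 180/17

180/17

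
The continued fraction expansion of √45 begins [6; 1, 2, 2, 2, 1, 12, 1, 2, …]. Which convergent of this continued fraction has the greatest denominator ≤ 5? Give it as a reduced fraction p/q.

20/3

a_0 = 6: 6/1  (≤ bound)
a_1 = 1: 7/1  (≤ bound)
a_2 = 2: 20/3  (≤ bound)
a_3 = 2: 47/7  (> 5, stop)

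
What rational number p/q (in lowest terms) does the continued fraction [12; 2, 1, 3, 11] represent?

Start with 11.
3 + 1/(11/1) = 3 + 1/11 = 34/11
1 + 1/(34/11) = 1 + 11/34 = 45/34
2 + 1/(45/34) = 2 + 34/45 = 124/45
12 + 1/(124/45) = 12 + 45/124 = 1533/124

1533/124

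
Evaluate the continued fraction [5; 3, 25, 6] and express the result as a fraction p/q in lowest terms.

2446/459

a_0 = 5: 5/1
a_1 = 3: 16/3
a_2 = 25: 405/76
a_3 = 6: 2446/459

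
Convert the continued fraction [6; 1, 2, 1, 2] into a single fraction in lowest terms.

74/11

Use the convergent recurrence hₖ = aₖ·hₖ₋₁ + hₖ₋₂ (and likewise for the denominators kₖ):
a_0 = 6: 6/1
a_1 = 1: 7/1
a_2 = 2: 20/3
a_3 = 1: 27/4
a_4 = 2: 74/11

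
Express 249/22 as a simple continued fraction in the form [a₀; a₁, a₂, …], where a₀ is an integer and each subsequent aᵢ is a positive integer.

⌊249/22⌋ = 11, remainder 7
⌊22/7⌋ = 3, remainder 1
⌊7/1⌋ = 7, remainder 0

[11; 3, 7]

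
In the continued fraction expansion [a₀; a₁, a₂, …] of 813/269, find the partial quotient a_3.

813 ÷ 269 → quotient 3, remainder 6
269 ÷ 6 → quotient 44, remainder 5
6 ÷ 5 → quotient 1, remainder 1
5 ÷ 1 → quotient 5, remainder 0

5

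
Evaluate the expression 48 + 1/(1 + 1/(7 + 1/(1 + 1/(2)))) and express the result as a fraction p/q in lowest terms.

Start with 2.
1 + 1/(2/1) = 1 + 1/2 = 3/2
7 + 1/(3/2) = 7 + 2/3 = 23/3
1 + 1/(23/3) = 1 + 3/23 = 26/23
48 + 1/(26/23) = 48 + 23/26 = 1271/26

1271/26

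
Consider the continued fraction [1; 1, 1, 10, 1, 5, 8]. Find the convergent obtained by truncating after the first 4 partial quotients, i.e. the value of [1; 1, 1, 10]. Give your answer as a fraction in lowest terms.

Start with 10.
1 + 1/(10/1) = 1 + 1/10 = 11/10
1 + 1/(11/10) = 1 + 10/11 = 21/11
1 + 1/(21/11) = 1 + 11/21 = 32/21

32/21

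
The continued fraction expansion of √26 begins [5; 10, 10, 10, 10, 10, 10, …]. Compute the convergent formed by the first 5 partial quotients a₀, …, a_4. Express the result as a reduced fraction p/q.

52525/10301

Start with 10.
10 + 1/(10/1) = 10 + 1/10 = 101/10
10 + 1/(101/10) = 10 + 10/101 = 1020/101
10 + 1/(1020/101) = 10 + 101/1020 = 10301/1020
5 + 1/(10301/1020) = 5 + 1020/10301 = 52525/10301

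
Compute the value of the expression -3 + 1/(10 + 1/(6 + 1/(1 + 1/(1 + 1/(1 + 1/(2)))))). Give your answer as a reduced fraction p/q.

Start with 2.
1 + 1/(2/1) = 1 + 1/2 = 3/2
1 + 1/(3/2) = 1 + 2/3 = 5/3
1 + 1/(5/3) = 1 + 3/5 = 8/5
6 + 1/(8/5) = 6 + 5/8 = 53/8
10 + 1/(53/8) = 10 + 8/53 = 538/53
-3 + 1/(538/53) = -3 + 53/538 = -1561/538

-1561/538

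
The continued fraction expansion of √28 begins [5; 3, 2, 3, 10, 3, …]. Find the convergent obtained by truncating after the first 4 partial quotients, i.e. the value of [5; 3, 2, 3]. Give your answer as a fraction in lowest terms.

Start with 3.
2 + 1/(3/1) = 2 + 1/3 = 7/3
3 + 1/(7/3) = 3 + 3/7 = 24/7
5 + 1/(24/7) = 5 + 7/24 = 127/24

127/24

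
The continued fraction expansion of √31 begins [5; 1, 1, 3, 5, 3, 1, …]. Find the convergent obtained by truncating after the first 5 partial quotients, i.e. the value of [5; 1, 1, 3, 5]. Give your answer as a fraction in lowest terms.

206/37

Collapse the nested fraction from the inside out:
Start with 5.
3 + 1/(5/1) = 3 + 1/5 = 16/5
1 + 1/(16/5) = 1 + 5/16 = 21/16
1 + 1/(21/16) = 1 + 16/21 = 37/21
5 + 1/(37/21) = 5 + 21/37 = 206/37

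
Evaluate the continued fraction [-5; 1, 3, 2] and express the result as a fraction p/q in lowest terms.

Build up convergents one term at a time:
a_0 = -5: -5/1
a_1 = 1: -4/1
a_2 = 3: -17/4
a_3 = 2: -38/9

-38/9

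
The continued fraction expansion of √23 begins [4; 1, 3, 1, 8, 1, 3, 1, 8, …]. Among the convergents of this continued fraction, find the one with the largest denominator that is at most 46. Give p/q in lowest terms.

List convergents until the denominator exceeds the bound:
a_0 = 4: 4/1  (≤ bound)
a_1 = 1: 5/1  (≤ bound)
a_2 = 3: 19/4  (≤ bound)
a_3 = 1: 24/5  (≤ bound)
a_4 = 8: 211/44  (≤ bound)
a_5 = 1: 235/49  (> 46, stop)

211/44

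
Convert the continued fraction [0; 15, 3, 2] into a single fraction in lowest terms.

7/107

a_0 = 0: 0/1
a_1 = 15: 1/15
a_2 = 3: 3/46
a_3 = 2: 7/107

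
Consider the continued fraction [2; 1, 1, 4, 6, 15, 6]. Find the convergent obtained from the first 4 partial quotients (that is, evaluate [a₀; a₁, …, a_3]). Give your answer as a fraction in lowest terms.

Work from the innermost term outward:
Start with 4.
1 + 1/(4/1) = 1 + 1/4 = 5/4
1 + 1/(5/4) = 1 + 4/5 = 9/5
2 + 1/(9/5) = 2 + 5/9 = 23/9

23/9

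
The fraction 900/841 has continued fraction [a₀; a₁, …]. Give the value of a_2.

3

Repeatedly divide and take the remainder:
900 ÷ 841 → quotient 1, remainder 59
841 ÷ 59 → quotient 14, remainder 15
59 ÷ 15 → quotient 3, remainder 14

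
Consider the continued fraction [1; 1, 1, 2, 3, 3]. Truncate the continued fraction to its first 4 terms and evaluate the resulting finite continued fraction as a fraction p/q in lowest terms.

a_0 = 1: 1/1
a_1 = 1: 2/1
a_2 = 1: 3/2
a_3 = 2: 8/5

8/5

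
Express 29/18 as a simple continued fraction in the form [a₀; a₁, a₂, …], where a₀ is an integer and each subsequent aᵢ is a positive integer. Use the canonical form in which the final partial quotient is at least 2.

Apply division with remainder until the remainder is 0:
29 = 1·18 + 11, so a_0 = 1
18 = 1·11 + 7, so a_1 = 1
11 = 1·7 + 4, so a_2 = 1
7 = 1·4 + 3, so a_3 = 1
4 = 1·3 + 1, so a_4 = 1
3 = 3·1 + 0, so a_5 = 3

[1; 1, 1, 1, 1, 3]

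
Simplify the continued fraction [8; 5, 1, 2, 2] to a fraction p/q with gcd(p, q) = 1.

Start with 2.
2 + 1/(2/1) = 2 + 1/2 = 5/2
1 + 1/(5/2) = 1 + 2/5 = 7/5
5 + 1/(7/5) = 5 + 5/7 = 40/7
8 + 1/(40/7) = 8 + 7/40 = 327/40

327/40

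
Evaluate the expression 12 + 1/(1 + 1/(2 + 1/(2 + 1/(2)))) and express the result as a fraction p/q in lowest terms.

216/17

Collapse the nested fraction from the inside out:
Start with 2.
2 + 1/(2/1) = 2 + 1/2 = 5/2
2 + 1/(5/2) = 2 + 2/5 = 12/5
1 + 1/(12/5) = 1 + 5/12 = 17/12
12 + 1/(17/12) = 12 + 12/17 = 216/17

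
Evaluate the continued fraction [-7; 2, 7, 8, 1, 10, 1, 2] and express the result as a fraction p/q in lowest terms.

-31031/4750

a_0 = -7: -7/1
a_1 = 2: -13/2
a_2 = 7: -98/15
a_3 = 8: -797/122
a_4 = 1: -895/137
a_5 = 10: -9747/1492
a_6 = 1: -10642/1629
a_7 = 2: -31031/4750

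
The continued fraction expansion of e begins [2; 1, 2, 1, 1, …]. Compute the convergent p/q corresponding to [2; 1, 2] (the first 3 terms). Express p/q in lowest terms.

8/3

Use the convergent recurrence hₖ = aₖ·hₖ₋₁ + hₖ₋₂ (and likewise for the denominators kₖ):
a_0 = 2: 2/1
a_1 = 1: 3/1
a_2 = 2: 8/3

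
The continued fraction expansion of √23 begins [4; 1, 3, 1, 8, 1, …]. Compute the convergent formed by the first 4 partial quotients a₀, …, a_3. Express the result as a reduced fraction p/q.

Start with 1.
3 + 1/(1/1) = 3 + 1/1 = 4/1
1 + 1/(4/1) = 1 + 1/4 = 5/4
4 + 1/(5/4) = 4 + 4/5 = 24/5

24/5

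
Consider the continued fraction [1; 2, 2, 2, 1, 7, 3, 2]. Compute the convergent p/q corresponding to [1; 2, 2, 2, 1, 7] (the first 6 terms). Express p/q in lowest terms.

Work from the innermost term outward:
Start with 7.
1 + 1/(7/1) = 1 + 1/7 = 8/7
2 + 1/(8/7) = 2 + 7/8 = 23/8
2 + 1/(23/8) = 2 + 8/23 = 54/23
2 + 1/(54/23) = 2 + 23/54 = 131/54
1 + 1/(131/54) = 1 + 54/131 = 185/131

185/131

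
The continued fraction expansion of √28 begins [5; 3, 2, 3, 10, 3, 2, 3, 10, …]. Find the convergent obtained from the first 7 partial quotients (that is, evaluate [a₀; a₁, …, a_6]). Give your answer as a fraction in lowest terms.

Start with 2.
3 + 1/(2/1) = 3 + 1/2 = 7/2
10 + 1/(7/2) = 10 + 2/7 = 72/7
3 + 1/(72/7) = 3 + 7/72 = 223/72
2 + 1/(223/72) = 2 + 72/223 = 518/223
3 + 1/(518/223) = 3 + 223/518 = 1777/518
5 + 1/(1777/518) = 5 + 518/1777 = 9403/1777

9403/1777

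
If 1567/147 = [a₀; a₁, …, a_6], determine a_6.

2

1567 ÷ 147 → quotient 10, remainder 97
147 ÷ 97 → quotient 1, remainder 50
97 ÷ 50 → quotient 1, remainder 47
50 ÷ 47 → quotient 1, remainder 3
47 ÷ 3 → quotient 15, remainder 2
3 ÷ 2 → quotient 1, remainder 1
2 ÷ 1 → quotient 2, remainder 0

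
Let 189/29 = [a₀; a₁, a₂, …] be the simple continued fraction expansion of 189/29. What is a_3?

14

189 ÷ 29 → quotient 6, remainder 15
29 ÷ 15 → quotient 1, remainder 14
15 ÷ 14 → quotient 1, remainder 1
14 ÷ 1 → quotient 14, remainder 0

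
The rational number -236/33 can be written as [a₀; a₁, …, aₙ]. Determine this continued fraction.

Run the Euclidean algorithm, recording each quotient:
⌊-236/33⌋ = -8, remainder 28
⌊33/28⌋ = 1, remainder 5
⌊28/5⌋ = 5, remainder 3
⌊5/3⌋ = 1, remainder 2
⌊3/2⌋ = 1, remainder 1
⌊2/1⌋ = 2, remainder 0

[-8; 1, 5, 1, 1, 2]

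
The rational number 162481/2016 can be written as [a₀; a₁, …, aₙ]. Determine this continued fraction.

[80; 1, 1, 2, 8, 1, 42]

162481 ÷ 2016 → quotient 80, remainder 1201
2016 ÷ 1201 → quotient 1, remainder 815
1201 ÷ 815 → quotient 1, remainder 386
815 ÷ 386 → quotient 2, remainder 43
386 ÷ 43 → quotient 8, remainder 42
43 ÷ 42 → quotient 1, remainder 1
42 ÷ 1 → quotient 42, remainder 0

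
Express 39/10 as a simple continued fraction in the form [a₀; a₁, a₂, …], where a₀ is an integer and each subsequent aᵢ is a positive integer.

[3; 1, 9]

39 = 3·10 + 9, so a_0 = 3
10 = 1·9 + 1, so a_1 = 1
9 = 9·1 + 0, so a_2 = 9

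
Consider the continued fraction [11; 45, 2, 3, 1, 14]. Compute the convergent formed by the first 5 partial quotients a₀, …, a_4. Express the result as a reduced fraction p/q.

4508/409

a_0 = 11: 11/1
a_1 = 45: 496/45
a_2 = 2: 1003/91
a_3 = 3: 3505/318
a_4 = 1: 4508/409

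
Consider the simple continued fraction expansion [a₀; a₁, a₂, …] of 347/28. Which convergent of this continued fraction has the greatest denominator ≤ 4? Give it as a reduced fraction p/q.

37/3

List convergents until the denominator exceeds the bound:
a_0 = 12: 12/1  (≤ bound)
a_1 = 2: 25/2  (≤ bound)
a_2 = 1: 37/3  (≤ bound)
a_3 = 1: 62/5  (> 4, stop)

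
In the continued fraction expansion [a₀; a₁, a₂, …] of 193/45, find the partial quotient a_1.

3

193 ÷ 45 → quotient 4, remainder 13
45 ÷ 13 → quotient 3, remainder 6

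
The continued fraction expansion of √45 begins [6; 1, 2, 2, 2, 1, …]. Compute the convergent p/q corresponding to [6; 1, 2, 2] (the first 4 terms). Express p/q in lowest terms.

Compute successive convergents:
a_0 = 6: 6/1
a_1 = 1: 7/1
a_2 = 2: 20/3
a_3 = 2: 47/7

47/7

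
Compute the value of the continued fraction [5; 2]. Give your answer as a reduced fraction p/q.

11/2

Collapse the nested fraction from the inside out:
Start with 2.
5 + 1/(2/1) = 5 + 1/2 = 11/2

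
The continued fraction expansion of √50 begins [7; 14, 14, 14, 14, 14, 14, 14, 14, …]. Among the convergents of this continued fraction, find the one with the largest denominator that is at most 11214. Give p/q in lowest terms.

a_0 = 7: 7/1  (≤ bound)
a_1 = 14: 99/14  (≤ bound)
a_2 = 14: 1393/197  (≤ bound)
a_3 = 14: 19601/2772  (≤ bound)
a_4 = 14: 275807/39005  (> 11214, stop)

19601/2772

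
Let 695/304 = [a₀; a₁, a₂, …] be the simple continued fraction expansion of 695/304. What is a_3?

43

⌊695/304⌋ = 2, remainder 87
⌊304/87⌋ = 3, remainder 43
⌊87/43⌋ = 2, remainder 1
⌊43/1⌋ = 43, remainder 0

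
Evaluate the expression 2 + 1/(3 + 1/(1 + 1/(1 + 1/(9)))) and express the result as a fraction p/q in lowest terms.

Start with 9.
1 + 1/(9/1) = 1 + 1/9 = 10/9
1 + 1/(10/9) = 1 + 9/10 = 19/10
3 + 1/(19/10) = 3 + 10/19 = 67/19
2 + 1/(67/19) = 2 + 19/67 = 153/67

153/67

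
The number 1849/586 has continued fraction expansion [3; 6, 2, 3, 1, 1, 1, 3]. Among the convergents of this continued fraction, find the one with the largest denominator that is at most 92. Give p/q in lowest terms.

183/58

List convergents until the denominator exceeds the bound:
a_0 = 3: 3/1  (≤ bound)
a_1 = 6: 19/6  (≤ bound)
a_2 = 2: 41/13  (≤ bound)
a_3 = 3: 142/45  (≤ bound)
a_4 = 1: 183/58  (≤ bound)
a_5 = 1: 325/103  (> 92, stop)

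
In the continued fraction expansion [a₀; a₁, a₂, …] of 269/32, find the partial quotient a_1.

⌊269/32⌋ = 8, remainder 13
⌊32/13⌋ = 2, remainder 6

2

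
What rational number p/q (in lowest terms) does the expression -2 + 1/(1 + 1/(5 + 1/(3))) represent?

-22/19

Use the convergent recurrence hₖ = aₖ·hₖ₋₁ + hₖ₋₂ (and likewise for the denominators kₖ):
a_0 = -2: -2/1
a_1 = 1: -1/1
a_2 = 5: -7/6
a_3 = 3: -22/19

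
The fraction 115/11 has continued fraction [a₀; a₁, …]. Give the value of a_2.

⌊115/11⌋ = 10, remainder 5
⌊11/5⌋ = 2, remainder 1
⌊5/1⌋ = 5, remainder 0

5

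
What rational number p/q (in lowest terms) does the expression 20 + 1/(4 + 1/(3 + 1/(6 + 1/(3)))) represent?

Collapse the nested fraction from the inside out:
Start with 3.
6 + 1/(3/1) = 6 + 1/3 = 19/3
3 + 1/(19/3) = 3 + 3/19 = 60/19
4 + 1/(60/19) = 4 + 19/60 = 259/60
20 + 1/(259/60) = 20 + 60/259 = 5240/259

5240/259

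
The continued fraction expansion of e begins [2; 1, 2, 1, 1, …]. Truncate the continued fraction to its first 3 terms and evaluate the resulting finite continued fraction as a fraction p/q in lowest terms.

8/3

Compute successive convergents:
a_0 = 2: 2/1
a_1 = 1: 3/1
a_2 = 2: 8/3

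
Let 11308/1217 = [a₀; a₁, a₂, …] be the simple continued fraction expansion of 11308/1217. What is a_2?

Repeatedly divide and take the remainder:
11308 ÷ 1217 → quotient 9, remainder 355
1217 ÷ 355 → quotient 3, remainder 152
355 ÷ 152 → quotient 2, remainder 51

2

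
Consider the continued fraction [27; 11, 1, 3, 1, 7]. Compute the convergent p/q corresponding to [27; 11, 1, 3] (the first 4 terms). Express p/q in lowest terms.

1273/47

Start with 3.
1 + 1/(3/1) = 1 + 1/3 = 4/3
11 + 1/(4/3) = 11 + 3/4 = 47/4
27 + 1/(47/4) = 27 + 4/47 = 1273/47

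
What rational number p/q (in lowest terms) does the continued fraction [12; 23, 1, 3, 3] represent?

a_0 = 12: 12/1
a_1 = 23: 277/23
a_2 = 1: 289/24
a_3 = 3: 1144/95
a_4 = 3: 3721/309

3721/309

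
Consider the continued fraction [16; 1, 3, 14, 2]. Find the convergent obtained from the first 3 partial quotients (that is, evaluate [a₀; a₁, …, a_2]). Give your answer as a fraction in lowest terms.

67/4

a_0 = 16: 16/1
a_1 = 1: 17/1
a_2 = 3: 67/4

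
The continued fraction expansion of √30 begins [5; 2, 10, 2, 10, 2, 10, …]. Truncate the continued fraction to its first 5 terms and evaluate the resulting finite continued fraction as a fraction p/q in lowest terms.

Start with 10.
2 + 1/(10/1) = 2 + 1/10 = 21/10
10 + 1/(21/10) = 10 + 10/21 = 220/21
2 + 1/(220/21) = 2 + 21/220 = 461/220
5 + 1/(461/220) = 5 + 220/461 = 2525/461

2525/461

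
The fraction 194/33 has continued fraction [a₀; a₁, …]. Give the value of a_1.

194 = 5·33 + 29, so a_0 = 5
33 = 1·29 + 4, so a_1 = 1

1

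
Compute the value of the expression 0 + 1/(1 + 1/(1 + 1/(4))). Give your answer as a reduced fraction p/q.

Use the convergent recurrence hₖ = aₖ·hₖ₋₁ + hₖ₋₂ (and likewise for the denominators kₖ):
a_0 = 0: 0/1
a_1 = 1: 1/1
a_2 = 1: 1/2
a_3 = 4: 5/9

5/9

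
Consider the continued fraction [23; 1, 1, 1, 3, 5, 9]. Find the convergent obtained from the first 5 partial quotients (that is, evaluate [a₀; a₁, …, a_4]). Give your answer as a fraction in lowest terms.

260/11

Start with 3.
1 + 1/(3/1) = 1 + 1/3 = 4/3
1 + 1/(4/3) = 1 + 3/4 = 7/4
1 + 1/(7/4) = 1 + 4/7 = 11/7
23 + 1/(11/7) = 23 + 7/11 = 260/11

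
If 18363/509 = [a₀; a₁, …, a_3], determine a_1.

18363 = 36·509 + 39, so a_0 = 36
509 = 13·39 + 2, so a_1 = 13

13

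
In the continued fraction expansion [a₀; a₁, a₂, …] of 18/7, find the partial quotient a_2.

1

Run the Euclidean algorithm, recording each quotient:
18 = 2·7 + 4, so a_0 = 2
7 = 1·4 + 3, so a_1 = 1
4 = 1·3 + 1, so a_2 = 1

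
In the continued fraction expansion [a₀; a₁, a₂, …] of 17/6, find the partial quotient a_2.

17 = 2·6 + 5, so a_0 = 2
6 = 1·5 + 1, so a_1 = 1
5 = 5·1 + 0, so a_2 = 5

5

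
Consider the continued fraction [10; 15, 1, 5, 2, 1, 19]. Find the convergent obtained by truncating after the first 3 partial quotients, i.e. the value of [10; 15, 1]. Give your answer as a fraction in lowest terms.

a_0 = 10: 10/1
a_1 = 15: 151/15
a_2 = 1: 161/16

161/16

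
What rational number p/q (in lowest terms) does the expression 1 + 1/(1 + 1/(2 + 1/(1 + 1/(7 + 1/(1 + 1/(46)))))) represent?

Start with 46.
1 + 1/(46/1) = 1 + 1/46 = 47/46
7 + 1/(47/46) = 7 + 46/47 = 375/47
1 + 1/(375/47) = 1 + 47/375 = 422/375
2 + 1/(422/375) = 2 + 375/422 = 1219/422
1 + 1/(1219/422) = 1 + 422/1219 = 1641/1219
1 + 1/(1641/1219) = 1 + 1219/1641 = 2860/1641

2860/1641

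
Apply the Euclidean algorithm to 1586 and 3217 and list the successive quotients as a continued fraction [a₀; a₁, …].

[0; 2, 35, 4, 11]

1586 ÷ 3217 → quotient 0, remainder 1586
3217 ÷ 1586 → quotient 2, remainder 45
1586 ÷ 45 → quotient 35, remainder 11
45 ÷ 11 → quotient 4, remainder 1
11 ÷ 1 → quotient 11, remainder 0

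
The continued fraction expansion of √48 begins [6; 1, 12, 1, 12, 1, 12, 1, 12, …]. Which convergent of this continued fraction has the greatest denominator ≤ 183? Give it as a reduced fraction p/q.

a_0 = 6: 6/1  (≤ bound)
a_1 = 1: 7/1  (≤ bound)
a_2 = 12: 90/13  (≤ bound)
a_3 = 1: 97/14  (≤ bound)
a_4 = 12: 1254/181  (≤ bound)
a_5 = 1: 1351/195  (> 183, stop)

1254/181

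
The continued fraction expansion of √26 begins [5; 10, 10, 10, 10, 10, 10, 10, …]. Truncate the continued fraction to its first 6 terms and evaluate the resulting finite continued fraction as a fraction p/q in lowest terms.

530451/104030

a_0 = 5: 5/1
a_1 = 10: 51/10
a_2 = 10: 515/101
a_3 = 10: 5201/1020
a_4 = 10: 52525/10301
a_5 = 10: 530451/104030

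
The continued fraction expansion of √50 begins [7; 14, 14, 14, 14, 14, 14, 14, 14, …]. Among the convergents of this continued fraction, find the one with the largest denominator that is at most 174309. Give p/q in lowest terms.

275807/39005

a_0 = 7: 7/1  (≤ bound)
a_1 = 14: 99/14  (≤ bound)
a_2 = 14: 1393/197  (≤ bound)
a_3 = 14: 19601/2772  (≤ bound)
a_4 = 14: 275807/39005  (≤ bound)
a_5 = 14: 3880899/548842  (> 174309, stop)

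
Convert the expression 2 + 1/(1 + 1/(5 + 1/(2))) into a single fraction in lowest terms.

a_0 = 2: 2/1
a_1 = 1: 3/1
a_2 = 5: 17/6
a_3 = 2: 37/13

37/13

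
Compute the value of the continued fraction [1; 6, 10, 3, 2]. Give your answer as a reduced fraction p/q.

511/439

Work from the innermost term outward:
Start with 2.
3 + 1/(2/1) = 3 + 1/2 = 7/2
10 + 1/(7/2) = 10 + 2/7 = 72/7
6 + 1/(72/7) = 6 + 7/72 = 439/72
1 + 1/(439/72) = 1 + 72/439 = 511/439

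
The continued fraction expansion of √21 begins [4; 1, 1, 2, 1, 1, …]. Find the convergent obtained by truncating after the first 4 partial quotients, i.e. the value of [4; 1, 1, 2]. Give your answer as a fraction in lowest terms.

23/5

Build up convergents one term at a time:
a_0 = 4: 4/1
a_1 = 1: 5/1
a_2 = 1: 9/2
a_3 = 2: 23/5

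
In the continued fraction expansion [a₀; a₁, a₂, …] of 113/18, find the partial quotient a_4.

Repeatedly divide and take the remainder:
113 ÷ 18 → quotient 6, remainder 5
18 ÷ 5 → quotient 3, remainder 3
5 ÷ 3 → quotient 1, remainder 2
3 ÷ 2 → quotient 1, remainder 1
2 ÷ 1 → quotient 2, remainder 0

2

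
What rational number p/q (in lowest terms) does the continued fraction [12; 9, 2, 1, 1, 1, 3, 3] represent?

Collapse the nested fraction from the inside out:
Start with 3.
3 + 1/(3/1) = 3 + 1/3 = 10/3
1 + 1/(10/3) = 1 + 3/10 = 13/10
1 + 1/(13/10) = 1 + 10/13 = 23/13
1 + 1/(23/13) = 1 + 13/23 = 36/23
2 + 1/(36/23) = 2 + 23/36 = 95/36
9 + 1/(95/36) = 9 + 36/95 = 891/95
12 + 1/(891/95) = 12 + 95/891 = 10787/891

10787/891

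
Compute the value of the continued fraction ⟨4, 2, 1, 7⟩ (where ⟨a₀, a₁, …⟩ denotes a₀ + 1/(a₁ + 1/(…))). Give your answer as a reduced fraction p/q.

Collapse the nested fraction from the inside out:
Start with 7.
1 + 1/(7/1) = 1 + 1/7 = 8/7
2 + 1/(8/7) = 2 + 7/8 = 23/8
4 + 1/(23/8) = 4 + 8/23 = 100/23

100/23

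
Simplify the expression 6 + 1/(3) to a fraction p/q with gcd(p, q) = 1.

19/3

Start with 3.
6 + 1/(3/1) = 6 + 1/3 = 19/3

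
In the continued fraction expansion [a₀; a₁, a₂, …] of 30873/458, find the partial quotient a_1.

⌊30873/458⌋ = 67, remainder 187
⌊458/187⌋ = 2, remainder 84

2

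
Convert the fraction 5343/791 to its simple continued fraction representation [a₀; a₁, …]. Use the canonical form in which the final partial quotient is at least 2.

[6; 1, 3, 12, 1, 14]

5343 ÷ 791 → quotient 6, remainder 597
791 ÷ 597 → quotient 1, remainder 194
597 ÷ 194 → quotient 3, remainder 15
194 ÷ 15 → quotient 12, remainder 14
15 ÷ 14 → quotient 1, remainder 1
14 ÷ 1 → quotient 14, remainder 0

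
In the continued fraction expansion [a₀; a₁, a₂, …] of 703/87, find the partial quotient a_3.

3

703 ÷ 87 → quotient 8, remainder 7
87 ÷ 7 → quotient 12, remainder 3
7 ÷ 3 → quotient 2, remainder 1
3 ÷ 1 → quotient 3, remainder 0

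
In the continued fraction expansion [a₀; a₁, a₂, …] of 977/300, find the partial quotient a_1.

Run the Euclidean algorithm, recording each quotient:
977 ÷ 300 → quotient 3, remainder 77
300 ÷ 77 → quotient 3, remainder 69

3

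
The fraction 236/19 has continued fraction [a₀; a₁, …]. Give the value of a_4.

⌊236/19⌋ = 12, remainder 8
⌊19/8⌋ = 2, remainder 3
⌊8/3⌋ = 2, remainder 2
⌊3/2⌋ = 1, remainder 1
⌊2/1⌋ = 2, remainder 0

2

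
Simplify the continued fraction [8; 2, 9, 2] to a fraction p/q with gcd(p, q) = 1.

Collapse the nested fraction from the inside out:
Start with 2.
9 + 1/(2/1) = 9 + 1/2 = 19/2
2 + 1/(19/2) = 2 + 2/19 = 40/19
8 + 1/(40/19) = 8 + 19/40 = 339/40

339/40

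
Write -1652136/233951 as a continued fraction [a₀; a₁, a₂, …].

[-8; 1, 15, 6, 3, 47, 3, 5]

Run the Euclidean algorithm, recording each quotient:
-1652136 = -8·233951 + 219472, so a_0 = -8
233951 = 1·219472 + 14479, so a_1 = 1
219472 = 15·14479 + 2287, so a_2 = 15
14479 = 6·2287 + 757, so a_3 = 6
2287 = 3·757 + 16, so a_4 = 3
757 = 47·16 + 5, so a_5 = 47
16 = 3·5 + 1, so a_6 = 3
5 = 5·1 + 0, so a_7 = 5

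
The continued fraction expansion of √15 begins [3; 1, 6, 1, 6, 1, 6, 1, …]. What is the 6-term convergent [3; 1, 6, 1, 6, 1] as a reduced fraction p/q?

a_0 = 3: 3/1
a_1 = 1: 4/1
a_2 = 6: 27/7
a_3 = 1: 31/8
a_4 = 6: 213/55
a_5 = 1: 244/63

244/63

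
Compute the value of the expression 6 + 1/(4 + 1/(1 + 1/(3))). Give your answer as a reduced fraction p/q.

118/19

a_0 = 6: 6/1
a_1 = 4: 25/4
a_2 = 1: 31/5
a_3 = 3: 118/19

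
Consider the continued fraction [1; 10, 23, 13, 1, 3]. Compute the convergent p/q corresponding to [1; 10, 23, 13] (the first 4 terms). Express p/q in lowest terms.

3313/3013

Use the convergent recurrence hₖ = aₖ·hₖ₋₁ + hₖ₋₂ (and likewise for the denominators kₖ):
a_0 = 1: 1/1
a_1 = 10: 11/10
a_2 = 23: 254/231
a_3 = 13: 3313/3013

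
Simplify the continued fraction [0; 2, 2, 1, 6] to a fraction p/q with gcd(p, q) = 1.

a_0 = 0: 0/1
a_1 = 2: 1/2
a_2 = 2: 2/5
a_3 = 1: 3/7
a_4 = 6: 20/47

20/47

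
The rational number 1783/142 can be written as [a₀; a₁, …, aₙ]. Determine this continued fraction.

Apply division with remainder until the remainder is 0:
⌊1783/142⌋ = 12, remainder 79
⌊142/79⌋ = 1, remainder 63
⌊79/63⌋ = 1, remainder 16
⌊63/16⌋ = 3, remainder 15
⌊16/15⌋ = 1, remainder 1
⌊15/1⌋ = 15, remainder 0

[12; 1, 1, 3, 1, 15]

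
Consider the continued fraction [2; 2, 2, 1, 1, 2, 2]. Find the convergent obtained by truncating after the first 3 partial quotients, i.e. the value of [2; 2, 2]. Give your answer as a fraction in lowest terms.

a_0 = 2: 2/1
a_1 = 2: 5/2
a_2 = 2: 12/5

12/5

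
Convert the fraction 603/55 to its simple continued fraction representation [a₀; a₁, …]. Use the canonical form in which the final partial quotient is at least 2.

[10; 1, 26, 2]

Run the Euclidean algorithm, recording each quotient:
603 ÷ 55 → quotient 10, remainder 53
55 ÷ 53 → quotient 1, remainder 2
53 ÷ 2 → quotient 26, remainder 1
2 ÷ 1 → quotient 2, remainder 0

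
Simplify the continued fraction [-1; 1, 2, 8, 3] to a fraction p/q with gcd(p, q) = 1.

-25/78

Work from the innermost term outward:
Start with 3.
8 + 1/(3/1) = 8 + 1/3 = 25/3
2 + 1/(25/3) = 2 + 3/25 = 53/25
1 + 1/(53/25) = 1 + 25/53 = 78/53
-1 + 1/(78/53) = -1 + 53/78 = -25/78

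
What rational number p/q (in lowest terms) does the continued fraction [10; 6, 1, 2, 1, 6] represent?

1847/182

Start with 6.
1 + 1/(6/1) = 1 + 1/6 = 7/6
2 + 1/(7/6) = 2 + 6/7 = 20/7
1 + 1/(20/7) = 1 + 7/20 = 27/20
6 + 1/(27/20) = 6 + 20/27 = 182/27
10 + 1/(182/27) = 10 + 27/182 = 1847/182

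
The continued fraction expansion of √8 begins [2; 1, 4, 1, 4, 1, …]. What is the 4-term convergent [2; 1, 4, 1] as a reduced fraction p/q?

Compute successive convergents:
a_0 = 2: 2/1
a_1 = 1: 3/1
a_2 = 4: 14/5
a_3 = 1: 17/6

17/6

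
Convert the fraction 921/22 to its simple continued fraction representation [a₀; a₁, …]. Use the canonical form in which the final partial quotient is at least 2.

[41; 1, 6, 3]

921 ÷ 22 → quotient 41, remainder 19
22 ÷ 19 → quotient 1, remainder 3
19 ÷ 3 → quotient 6, remainder 1
3 ÷ 1 → quotient 3, remainder 0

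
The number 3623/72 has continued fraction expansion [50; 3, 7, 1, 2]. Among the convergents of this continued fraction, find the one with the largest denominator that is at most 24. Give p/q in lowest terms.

a_0 = 50: 50/1  (≤ bound)
a_1 = 3: 151/3  (≤ bound)
a_2 = 7: 1107/22  (≤ bound)
a_3 = 1: 1258/25  (> 24, stop)

1107/22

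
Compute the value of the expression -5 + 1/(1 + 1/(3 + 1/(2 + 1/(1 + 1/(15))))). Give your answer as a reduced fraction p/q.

Use the convergent recurrence hₖ = aₖ·hₖ₋₁ + hₖ₋₂ (and likewise for the denominators kₖ):
a_0 = -5: -5/1
a_1 = 1: -4/1
a_2 = 3: -17/4
a_3 = 2: -38/9
a_4 = 1: -55/13
a_5 = 15: -863/204

-863/204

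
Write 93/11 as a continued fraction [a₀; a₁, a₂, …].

[8; 2, 5]

⌊93/11⌋ = 8, remainder 5
⌊11/5⌋ = 2, remainder 1
⌊5/1⌋ = 5, remainder 0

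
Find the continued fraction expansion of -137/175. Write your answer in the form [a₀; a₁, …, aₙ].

Run the Euclidean algorithm, recording each quotient:
-137 ÷ 175 → quotient -1, remainder 38
175 ÷ 38 → quotient 4, remainder 23
38 ÷ 23 → quotient 1, remainder 15
23 ÷ 15 → quotient 1, remainder 8
15 ÷ 8 → quotient 1, remainder 7
8 ÷ 7 → quotient 1, remainder 1
7 ÷ 1 → quotient 7, remainder 0

[-1; 4, 1, 1, 1, 1, 7]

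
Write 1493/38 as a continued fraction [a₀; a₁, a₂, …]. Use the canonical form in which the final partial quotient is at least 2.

1493 = 39·38 + 11, so a_0 = 39
38 = 3·11 + 5, so a_1 = 3
11 = 2·5 + 1, so a_2 = 2
5 = 5·1 + 0, so a_3 = 5

[39; 3, 2, 5]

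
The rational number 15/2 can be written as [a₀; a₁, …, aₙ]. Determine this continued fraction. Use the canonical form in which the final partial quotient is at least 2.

⌊15/2⌋ = 7, remainder 1
⌊2/1⌋ = 2, remainder 0

[7; 2]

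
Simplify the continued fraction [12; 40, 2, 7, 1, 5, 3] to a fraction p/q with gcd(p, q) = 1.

154265/12829

Build up convergents one term at a time:
a_0 = 12: 12/1
a_1 = 40: 481/40
a_2 = 2: 974/81
a_3 = 7: 7299/607
a_4 = 1: 8273/688
a_5 = 5: 48664/4047
a_6 = 3: 154265/12829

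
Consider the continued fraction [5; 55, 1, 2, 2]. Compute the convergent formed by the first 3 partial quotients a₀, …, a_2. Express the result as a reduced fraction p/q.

281/56

a_0 = 5: 5/1
a_1 = 55: 276/55
a_2 = 1: 281/56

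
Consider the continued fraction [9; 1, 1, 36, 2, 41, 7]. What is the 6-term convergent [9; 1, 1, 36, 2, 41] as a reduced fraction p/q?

58381/6141

Use the convergent recurrence hₖ = aₖ·hₖ₋₁ + hₖ₋₂ (and likewise for the denominators kₖ):
a_0 = 9: 9/1
a_1 = 1: 10/1
a_2 = 1: 19/2
a_3 = 36: 694/73
a_4 = 2: 1407/148
a_5 = 41: 58381/6141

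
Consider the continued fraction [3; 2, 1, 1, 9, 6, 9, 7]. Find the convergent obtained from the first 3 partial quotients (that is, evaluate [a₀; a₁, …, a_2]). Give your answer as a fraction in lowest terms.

a_0 = 3: 3/1
a_1 = 2: 7/2
a_2 = 1: 10/3

10/3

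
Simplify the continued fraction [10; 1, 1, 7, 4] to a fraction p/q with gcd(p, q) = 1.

653/62

Use the convergent recurrence hₖ = aₖ·hₖ₋₁ + hₖ₋₂ (and likewise for the denominators kₖ):
a_0 = 10: 10/1
a_1 = 1: 11/1
a_2 = 1: 21/2
a_3 = 7: 158/15
a_4 = 4: 653/62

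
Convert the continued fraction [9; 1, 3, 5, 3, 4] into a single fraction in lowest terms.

2821/289

Start with 4.
3 + 1/(4/1) = 3 + 1/4 = 13/4
5 + 1/(13/4) = 5 + 4/13 = 69/13
3 + 1/(69/13) = 3 + 13/69 = 220/69
1 + 1/(220/69) = 1 + 69/220 = 289/220
9 + 1/(289/220) = 9 + 220/289 = 2821/289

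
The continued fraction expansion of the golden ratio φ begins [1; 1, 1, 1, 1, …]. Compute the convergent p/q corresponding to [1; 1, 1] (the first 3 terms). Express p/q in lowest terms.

3/2

Compute successive convergents:
a_0 = 1: 1/1
a_1 = 1: 2/1
a_2 = 1: 3/2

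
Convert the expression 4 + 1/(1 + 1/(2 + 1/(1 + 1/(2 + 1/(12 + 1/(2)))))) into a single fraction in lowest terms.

Start with 2.
12 + 1/(2/1) = 12 + 1/2 = 25/2
2 + 1/(25/2) = 2 + 2/25 = 52/25
1 + 1/(52/25) = 1 + 25/52 = 77/52
2 + 1/(77/52) = 2 + 52/77 = 206/77
1 + 1/(206/77) = 1 + 77/206 = 283/206
4 + 1/(283/206) = 4 + 206/283 = 1338/283

1338/283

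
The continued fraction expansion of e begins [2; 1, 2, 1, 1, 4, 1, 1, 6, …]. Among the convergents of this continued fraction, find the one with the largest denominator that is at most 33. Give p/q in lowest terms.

List convergents until the denominator exceeds the bound:
a_0 = 2: 2/1  (≤ bound)
a_1 = 1: 3/1  (≤ bound)
a_2 = 2: 8/3  (≤ bound)
a_3 = 1: 11/4  (≤ bound)
a_4 = 1: 19/7  (≤ bound)
a_5 = 4: 87/32  (≤ bound)
a_6 = 1: 106/39  (> 33, stop)

87/32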